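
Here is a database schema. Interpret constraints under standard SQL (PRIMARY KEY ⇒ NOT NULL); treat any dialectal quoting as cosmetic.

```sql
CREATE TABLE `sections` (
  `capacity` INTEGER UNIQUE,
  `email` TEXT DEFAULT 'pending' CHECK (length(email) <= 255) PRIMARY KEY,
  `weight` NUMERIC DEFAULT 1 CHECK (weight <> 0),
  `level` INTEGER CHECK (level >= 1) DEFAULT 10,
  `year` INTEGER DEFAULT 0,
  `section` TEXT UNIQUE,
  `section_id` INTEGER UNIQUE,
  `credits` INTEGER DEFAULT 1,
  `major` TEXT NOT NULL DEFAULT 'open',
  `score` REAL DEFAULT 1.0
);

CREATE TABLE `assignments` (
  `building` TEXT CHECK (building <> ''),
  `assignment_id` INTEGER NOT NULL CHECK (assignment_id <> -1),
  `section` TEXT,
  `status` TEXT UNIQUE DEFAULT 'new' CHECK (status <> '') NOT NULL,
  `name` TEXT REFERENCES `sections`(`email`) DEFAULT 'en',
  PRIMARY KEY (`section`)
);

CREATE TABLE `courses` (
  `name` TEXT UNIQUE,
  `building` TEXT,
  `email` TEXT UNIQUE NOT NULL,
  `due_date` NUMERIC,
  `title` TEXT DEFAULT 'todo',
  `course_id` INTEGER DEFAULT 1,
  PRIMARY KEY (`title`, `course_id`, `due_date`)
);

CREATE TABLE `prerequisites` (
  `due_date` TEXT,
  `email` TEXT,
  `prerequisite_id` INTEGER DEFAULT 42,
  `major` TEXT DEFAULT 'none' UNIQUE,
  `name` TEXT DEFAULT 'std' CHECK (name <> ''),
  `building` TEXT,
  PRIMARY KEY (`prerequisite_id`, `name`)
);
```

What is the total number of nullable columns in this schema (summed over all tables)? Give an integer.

sections: 8 nullable (capacity, weight, level, year, section, section_id, credits, score — PK (email) and explicit NOT NULL columns excluded).
assignments: 2 nullable (building, name — PK (section) and explicit NOT NULL columns excluded).
courses: 2 nullable (name, building — PK (title, course_id, due_date) and explicit NOT NULL columns excluded).
prerequisites: 4 nullable (due_date, email, major, building — PK (prerequisite_id, name) and explicit NOT NULL columns excluded).
Total: 8 + 2 + 2 + 4 = 16.

16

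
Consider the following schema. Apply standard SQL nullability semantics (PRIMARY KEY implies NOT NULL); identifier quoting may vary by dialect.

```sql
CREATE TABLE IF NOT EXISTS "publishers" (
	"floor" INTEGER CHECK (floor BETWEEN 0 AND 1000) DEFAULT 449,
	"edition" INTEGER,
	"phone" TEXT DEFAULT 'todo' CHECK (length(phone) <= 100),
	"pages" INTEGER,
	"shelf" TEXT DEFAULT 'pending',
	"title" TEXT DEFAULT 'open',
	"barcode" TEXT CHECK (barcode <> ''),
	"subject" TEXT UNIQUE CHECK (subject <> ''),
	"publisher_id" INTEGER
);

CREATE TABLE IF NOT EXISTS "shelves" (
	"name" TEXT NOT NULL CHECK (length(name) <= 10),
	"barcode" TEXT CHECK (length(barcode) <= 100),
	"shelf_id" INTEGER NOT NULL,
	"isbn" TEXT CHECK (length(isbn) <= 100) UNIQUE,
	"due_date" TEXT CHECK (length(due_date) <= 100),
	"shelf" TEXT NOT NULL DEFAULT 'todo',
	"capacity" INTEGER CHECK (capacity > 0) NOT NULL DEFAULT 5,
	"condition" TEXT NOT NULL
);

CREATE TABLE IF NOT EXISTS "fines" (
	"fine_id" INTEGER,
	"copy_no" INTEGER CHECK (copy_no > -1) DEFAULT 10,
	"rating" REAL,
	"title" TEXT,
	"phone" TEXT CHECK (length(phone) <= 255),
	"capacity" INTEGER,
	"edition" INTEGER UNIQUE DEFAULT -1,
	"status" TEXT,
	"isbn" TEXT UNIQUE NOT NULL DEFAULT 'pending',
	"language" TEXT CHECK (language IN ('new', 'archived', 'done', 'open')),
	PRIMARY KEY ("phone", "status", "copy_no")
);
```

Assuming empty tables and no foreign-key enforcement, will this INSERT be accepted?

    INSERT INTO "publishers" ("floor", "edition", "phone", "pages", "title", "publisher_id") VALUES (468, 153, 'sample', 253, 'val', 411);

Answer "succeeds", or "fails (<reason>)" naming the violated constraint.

succeeds

publishers has no NOT NULL or PRIMARY KEY columns.
CHECK constraints: 468 satisfies (floor BETWEEN 0 AND 1000); 'sample' satisfies (length(phone) <= 100).
No constraint is violated.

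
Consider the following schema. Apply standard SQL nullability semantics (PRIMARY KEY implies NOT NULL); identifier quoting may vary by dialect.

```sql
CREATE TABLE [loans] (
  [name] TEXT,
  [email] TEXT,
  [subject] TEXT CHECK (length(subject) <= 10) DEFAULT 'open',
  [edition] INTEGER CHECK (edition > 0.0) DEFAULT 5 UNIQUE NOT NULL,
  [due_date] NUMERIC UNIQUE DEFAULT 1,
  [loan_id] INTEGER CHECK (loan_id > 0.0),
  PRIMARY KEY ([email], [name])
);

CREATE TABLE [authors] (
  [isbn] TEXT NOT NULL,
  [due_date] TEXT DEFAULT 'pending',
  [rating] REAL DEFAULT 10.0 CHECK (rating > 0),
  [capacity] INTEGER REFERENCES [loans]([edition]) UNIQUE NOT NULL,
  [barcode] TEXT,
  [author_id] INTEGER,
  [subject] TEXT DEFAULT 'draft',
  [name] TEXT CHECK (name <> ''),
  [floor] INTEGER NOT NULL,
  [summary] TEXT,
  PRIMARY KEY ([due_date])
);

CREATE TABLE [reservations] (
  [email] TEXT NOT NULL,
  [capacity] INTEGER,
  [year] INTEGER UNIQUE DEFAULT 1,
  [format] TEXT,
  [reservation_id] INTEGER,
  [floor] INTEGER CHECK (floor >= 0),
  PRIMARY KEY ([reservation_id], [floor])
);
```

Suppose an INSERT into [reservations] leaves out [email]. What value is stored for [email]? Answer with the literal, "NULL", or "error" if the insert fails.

error

email has no DEFAULT clause.
Omitting it would insert NULL, but it is declared NOT NULL, so the INSERT fails.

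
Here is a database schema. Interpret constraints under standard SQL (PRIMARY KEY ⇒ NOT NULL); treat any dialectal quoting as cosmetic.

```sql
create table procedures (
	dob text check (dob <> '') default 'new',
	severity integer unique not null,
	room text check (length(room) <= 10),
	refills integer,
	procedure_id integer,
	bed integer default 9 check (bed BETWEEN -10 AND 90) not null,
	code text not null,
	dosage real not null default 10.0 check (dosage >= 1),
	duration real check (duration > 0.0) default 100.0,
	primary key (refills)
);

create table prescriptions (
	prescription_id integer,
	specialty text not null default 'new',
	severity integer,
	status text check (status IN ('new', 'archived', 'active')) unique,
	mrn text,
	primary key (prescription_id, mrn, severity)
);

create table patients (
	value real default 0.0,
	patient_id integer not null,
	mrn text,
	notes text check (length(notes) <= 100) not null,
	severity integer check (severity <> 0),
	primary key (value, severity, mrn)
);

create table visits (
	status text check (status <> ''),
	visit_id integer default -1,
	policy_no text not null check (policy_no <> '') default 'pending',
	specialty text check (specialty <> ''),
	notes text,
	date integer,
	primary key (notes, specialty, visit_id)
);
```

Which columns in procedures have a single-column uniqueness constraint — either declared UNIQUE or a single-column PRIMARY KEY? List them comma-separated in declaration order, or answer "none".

severity, refills

- dob: no UNIQUE or single-column PK constraint.
- severity: declared UNIQUE → unique.
- room: no UNIQUE or single-column PK constraint.
- refills: single-column PRIMARY KEY → unique.
- procedure_id: no UNIQUE or single-column PK constraint.
- bed: no UNIQUE or single-column PK constraint.
- code: no UNIQUE or single-column PK constraint.
- dosage: no UNIQUE or single-column PK constraint.
- duration: no UNIQUE or single-column PK constraint.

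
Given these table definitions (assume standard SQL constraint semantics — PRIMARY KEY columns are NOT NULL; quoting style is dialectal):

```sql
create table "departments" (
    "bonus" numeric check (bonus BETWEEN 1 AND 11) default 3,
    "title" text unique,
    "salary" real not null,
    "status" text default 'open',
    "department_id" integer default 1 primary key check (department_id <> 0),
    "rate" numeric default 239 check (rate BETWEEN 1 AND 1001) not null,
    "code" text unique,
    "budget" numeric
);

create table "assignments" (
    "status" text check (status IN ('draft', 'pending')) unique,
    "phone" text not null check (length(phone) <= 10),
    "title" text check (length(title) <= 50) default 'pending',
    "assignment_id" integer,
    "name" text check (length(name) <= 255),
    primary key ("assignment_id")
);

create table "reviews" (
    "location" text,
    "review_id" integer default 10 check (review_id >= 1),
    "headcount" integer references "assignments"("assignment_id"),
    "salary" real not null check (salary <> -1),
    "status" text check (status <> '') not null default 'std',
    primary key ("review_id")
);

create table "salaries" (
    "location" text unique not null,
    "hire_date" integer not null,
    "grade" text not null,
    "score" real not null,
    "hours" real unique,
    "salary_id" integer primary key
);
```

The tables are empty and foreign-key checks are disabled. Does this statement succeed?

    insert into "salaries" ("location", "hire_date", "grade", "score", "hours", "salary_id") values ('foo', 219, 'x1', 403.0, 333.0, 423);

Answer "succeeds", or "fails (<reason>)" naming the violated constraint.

NOT NULL columns: grade is supplied; hire_date is supplied; location is supplied; salary_id is supplied; score is supplied.
No constraint is violated.

succeeds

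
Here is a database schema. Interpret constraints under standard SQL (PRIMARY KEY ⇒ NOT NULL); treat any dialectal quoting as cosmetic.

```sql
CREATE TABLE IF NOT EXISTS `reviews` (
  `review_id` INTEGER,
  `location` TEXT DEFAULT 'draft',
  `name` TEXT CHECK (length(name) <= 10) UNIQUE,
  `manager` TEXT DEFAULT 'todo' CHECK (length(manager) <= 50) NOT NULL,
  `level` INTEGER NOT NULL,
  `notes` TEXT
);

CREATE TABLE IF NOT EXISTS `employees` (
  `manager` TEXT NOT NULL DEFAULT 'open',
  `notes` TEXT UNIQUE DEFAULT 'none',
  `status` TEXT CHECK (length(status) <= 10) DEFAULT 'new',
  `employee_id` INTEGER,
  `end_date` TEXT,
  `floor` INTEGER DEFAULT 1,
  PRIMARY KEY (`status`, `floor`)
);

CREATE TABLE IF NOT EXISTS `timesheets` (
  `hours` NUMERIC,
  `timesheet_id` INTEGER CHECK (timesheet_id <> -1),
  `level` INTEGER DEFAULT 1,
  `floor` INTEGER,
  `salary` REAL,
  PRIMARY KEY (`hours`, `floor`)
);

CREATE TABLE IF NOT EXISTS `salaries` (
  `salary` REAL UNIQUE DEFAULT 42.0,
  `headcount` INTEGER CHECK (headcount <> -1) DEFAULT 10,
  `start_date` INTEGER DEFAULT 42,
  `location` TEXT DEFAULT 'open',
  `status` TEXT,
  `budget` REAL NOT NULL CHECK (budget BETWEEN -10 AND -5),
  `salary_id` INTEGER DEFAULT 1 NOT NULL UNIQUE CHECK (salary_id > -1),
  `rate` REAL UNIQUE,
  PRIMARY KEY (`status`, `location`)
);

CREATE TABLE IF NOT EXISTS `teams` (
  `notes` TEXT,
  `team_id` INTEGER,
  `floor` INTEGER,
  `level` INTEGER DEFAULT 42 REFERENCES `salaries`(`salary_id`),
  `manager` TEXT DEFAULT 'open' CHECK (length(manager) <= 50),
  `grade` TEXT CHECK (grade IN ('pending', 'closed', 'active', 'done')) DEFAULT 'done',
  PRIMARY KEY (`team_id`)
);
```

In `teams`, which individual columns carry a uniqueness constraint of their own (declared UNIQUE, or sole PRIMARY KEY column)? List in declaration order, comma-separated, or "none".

- notes: no UNIQUE or single-column PK constraint.
- team_id: single-column PRIMARY KEY → unique.
- floor: no UNIQUE or single-column PK constraint.
- level: no UNIQUE or single-column PK constraint.
- manager: no UNIQUE or single-column PK constraint.
- grade: no UNIQUE or single-column PK constraint.

team_id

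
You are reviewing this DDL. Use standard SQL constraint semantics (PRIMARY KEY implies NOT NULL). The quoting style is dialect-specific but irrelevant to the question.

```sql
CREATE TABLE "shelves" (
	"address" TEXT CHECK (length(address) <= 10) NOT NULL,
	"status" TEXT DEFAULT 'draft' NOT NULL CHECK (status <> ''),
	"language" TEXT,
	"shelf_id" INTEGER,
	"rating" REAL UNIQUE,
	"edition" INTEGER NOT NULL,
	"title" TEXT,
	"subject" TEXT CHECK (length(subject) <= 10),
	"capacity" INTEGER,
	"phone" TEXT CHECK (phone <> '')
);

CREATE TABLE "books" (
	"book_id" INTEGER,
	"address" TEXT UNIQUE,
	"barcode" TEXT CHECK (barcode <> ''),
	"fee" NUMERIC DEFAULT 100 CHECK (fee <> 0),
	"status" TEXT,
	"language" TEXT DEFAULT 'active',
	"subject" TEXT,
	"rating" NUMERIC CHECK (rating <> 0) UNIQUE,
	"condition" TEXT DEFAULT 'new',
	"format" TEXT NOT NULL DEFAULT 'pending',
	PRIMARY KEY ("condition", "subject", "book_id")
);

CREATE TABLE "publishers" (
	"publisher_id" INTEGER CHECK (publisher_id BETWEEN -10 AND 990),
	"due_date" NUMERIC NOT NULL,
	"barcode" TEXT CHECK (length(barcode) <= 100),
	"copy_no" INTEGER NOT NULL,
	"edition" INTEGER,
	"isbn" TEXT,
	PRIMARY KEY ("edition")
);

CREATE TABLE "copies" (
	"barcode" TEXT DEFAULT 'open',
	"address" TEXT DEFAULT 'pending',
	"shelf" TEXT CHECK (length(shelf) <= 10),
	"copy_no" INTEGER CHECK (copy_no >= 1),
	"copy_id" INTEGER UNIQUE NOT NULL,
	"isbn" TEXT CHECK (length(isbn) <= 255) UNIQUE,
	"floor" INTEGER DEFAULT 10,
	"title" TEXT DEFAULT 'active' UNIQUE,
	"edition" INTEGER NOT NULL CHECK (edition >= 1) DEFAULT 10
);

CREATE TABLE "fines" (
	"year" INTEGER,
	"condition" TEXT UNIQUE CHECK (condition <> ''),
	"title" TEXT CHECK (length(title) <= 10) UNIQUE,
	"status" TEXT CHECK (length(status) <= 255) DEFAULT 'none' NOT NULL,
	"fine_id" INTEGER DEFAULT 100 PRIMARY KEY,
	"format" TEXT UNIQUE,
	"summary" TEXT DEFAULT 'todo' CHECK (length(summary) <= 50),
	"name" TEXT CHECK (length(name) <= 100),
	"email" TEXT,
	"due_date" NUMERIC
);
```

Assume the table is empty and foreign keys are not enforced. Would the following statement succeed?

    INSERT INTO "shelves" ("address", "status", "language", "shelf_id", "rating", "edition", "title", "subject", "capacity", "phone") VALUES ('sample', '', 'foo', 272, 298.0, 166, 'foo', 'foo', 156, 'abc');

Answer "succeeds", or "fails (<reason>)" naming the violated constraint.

The value '' for status violates CHECK (status <> '').

fails (CHECK on status)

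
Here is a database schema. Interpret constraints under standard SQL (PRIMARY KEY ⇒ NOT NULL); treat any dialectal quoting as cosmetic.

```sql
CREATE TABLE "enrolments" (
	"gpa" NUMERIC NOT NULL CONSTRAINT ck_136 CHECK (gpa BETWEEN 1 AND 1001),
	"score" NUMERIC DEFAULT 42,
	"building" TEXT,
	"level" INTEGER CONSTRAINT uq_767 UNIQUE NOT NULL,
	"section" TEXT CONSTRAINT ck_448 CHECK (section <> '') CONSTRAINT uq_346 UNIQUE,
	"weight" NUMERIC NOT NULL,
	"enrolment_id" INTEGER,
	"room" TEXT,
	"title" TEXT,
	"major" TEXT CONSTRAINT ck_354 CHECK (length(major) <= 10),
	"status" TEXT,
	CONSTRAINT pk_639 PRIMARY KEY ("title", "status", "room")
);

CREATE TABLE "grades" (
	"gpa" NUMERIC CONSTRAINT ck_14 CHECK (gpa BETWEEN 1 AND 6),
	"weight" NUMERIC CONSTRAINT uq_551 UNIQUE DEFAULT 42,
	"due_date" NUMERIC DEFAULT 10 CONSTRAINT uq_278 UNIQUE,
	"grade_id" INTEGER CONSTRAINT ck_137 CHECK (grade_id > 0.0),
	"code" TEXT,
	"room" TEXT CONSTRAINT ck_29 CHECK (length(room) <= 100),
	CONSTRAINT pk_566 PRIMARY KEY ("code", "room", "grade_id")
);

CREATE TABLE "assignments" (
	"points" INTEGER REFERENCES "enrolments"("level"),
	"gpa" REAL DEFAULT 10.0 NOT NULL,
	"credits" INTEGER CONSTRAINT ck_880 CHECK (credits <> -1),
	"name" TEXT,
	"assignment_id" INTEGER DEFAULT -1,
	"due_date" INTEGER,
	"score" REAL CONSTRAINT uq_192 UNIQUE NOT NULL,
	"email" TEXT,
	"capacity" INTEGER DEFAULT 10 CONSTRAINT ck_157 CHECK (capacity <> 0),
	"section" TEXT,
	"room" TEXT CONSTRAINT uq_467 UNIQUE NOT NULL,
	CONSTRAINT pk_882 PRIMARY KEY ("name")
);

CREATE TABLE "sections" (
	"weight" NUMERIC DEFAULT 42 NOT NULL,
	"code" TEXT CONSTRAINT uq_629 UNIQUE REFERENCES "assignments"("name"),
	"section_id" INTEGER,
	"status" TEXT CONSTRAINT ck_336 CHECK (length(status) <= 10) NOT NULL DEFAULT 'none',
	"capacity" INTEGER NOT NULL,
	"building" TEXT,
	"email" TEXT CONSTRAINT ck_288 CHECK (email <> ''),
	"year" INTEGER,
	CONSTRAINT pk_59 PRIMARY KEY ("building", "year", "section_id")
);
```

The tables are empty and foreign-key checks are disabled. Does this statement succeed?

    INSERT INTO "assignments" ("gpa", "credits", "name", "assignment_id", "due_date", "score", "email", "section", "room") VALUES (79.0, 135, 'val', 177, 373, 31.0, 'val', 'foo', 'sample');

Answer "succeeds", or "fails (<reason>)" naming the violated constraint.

NOT NULL columns: gpa is supplied; name is supplied; room is supplied; score is supplied.
CHECK constraints: 135 satisfies (credits <> -1).
No constraint is violated.

succeeds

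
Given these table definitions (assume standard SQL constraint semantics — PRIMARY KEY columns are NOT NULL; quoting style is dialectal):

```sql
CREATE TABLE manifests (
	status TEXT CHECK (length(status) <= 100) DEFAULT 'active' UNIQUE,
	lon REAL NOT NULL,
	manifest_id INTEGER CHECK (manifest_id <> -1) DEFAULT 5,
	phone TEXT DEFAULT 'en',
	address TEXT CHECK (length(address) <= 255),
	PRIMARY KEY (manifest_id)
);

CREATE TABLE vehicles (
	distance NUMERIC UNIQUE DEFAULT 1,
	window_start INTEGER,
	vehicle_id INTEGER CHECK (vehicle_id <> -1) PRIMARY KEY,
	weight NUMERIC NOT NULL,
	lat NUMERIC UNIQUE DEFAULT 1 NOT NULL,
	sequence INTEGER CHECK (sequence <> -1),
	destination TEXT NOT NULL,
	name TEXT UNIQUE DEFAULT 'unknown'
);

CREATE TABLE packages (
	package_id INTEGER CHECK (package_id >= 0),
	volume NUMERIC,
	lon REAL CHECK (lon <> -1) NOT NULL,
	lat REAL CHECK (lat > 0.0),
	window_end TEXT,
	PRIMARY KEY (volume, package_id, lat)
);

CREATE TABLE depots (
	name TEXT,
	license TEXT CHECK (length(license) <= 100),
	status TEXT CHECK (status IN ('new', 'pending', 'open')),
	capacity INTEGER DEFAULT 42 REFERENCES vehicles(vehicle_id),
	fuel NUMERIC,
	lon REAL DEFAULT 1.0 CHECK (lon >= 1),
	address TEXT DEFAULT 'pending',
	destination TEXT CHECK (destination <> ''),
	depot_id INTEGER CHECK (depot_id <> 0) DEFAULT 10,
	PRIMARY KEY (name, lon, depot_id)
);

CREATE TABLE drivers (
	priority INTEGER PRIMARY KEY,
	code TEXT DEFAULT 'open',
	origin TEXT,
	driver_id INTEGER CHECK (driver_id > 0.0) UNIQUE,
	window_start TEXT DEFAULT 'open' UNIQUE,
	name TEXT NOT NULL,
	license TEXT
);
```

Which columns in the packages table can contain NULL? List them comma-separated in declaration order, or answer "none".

window_end

- package_id: part of the PRIMARY KEY, which implies NOT NULL → not nullable.
- volume: part of the PRIMARY KEY, which implies NOT NULL → not nullable.
- lon: declared NOT NULL → not nullable.
- lat: part of the PRIMARY KEY, which implies NOT NULL → not nullable.
- window_end: no NOT NULL constraint applies → nullable.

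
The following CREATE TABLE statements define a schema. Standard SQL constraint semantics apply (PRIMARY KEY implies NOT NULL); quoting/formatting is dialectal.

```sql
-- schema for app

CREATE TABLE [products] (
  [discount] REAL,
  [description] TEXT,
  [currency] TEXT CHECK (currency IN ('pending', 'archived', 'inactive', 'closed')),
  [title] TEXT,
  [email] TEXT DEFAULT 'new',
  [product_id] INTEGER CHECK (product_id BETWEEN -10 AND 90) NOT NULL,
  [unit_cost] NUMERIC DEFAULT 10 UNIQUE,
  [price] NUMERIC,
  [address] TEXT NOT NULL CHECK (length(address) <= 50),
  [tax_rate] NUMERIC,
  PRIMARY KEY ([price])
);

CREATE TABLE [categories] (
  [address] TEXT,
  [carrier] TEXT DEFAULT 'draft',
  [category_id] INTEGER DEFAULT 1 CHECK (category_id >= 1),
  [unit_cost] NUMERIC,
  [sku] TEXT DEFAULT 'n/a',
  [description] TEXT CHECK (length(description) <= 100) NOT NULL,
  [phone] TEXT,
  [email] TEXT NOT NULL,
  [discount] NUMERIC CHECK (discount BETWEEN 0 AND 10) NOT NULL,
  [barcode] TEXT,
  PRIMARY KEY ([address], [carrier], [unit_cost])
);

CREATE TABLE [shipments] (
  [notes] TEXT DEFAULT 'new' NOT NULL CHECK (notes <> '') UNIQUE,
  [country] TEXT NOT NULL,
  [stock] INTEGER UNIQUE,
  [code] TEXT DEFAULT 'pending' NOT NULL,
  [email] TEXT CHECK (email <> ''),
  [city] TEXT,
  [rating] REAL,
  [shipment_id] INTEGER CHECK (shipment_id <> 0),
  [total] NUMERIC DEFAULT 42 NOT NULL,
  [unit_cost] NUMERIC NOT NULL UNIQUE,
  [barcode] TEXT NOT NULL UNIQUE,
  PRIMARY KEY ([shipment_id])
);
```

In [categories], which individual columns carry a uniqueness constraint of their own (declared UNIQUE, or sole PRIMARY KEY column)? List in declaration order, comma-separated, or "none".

- address: part of a composite PRIMARY KEY — only the tuple is unique, not this column on its own.
- carrier: part of a composite PRIMARY KEY — only the tuple is unique, not this column on its own.
- category_id: no UNIQUE or single-column PK constraint.
- unit_cost: part of a composite PRIMARY KEY — only the tuple is unique, not this column on its own.
- sku: no UNIQUE or single-column PK constraint.
- description: no UNIQUE or single-column PK constraint.
- phone: no UNIQUE or single-column PK constraint.
- email: no UNIQUE or single-column PK constraint.
- discount: no UNIQUE or single-column PK constraint.
- barcode: no UNIQUE or single-column PK constraint.

none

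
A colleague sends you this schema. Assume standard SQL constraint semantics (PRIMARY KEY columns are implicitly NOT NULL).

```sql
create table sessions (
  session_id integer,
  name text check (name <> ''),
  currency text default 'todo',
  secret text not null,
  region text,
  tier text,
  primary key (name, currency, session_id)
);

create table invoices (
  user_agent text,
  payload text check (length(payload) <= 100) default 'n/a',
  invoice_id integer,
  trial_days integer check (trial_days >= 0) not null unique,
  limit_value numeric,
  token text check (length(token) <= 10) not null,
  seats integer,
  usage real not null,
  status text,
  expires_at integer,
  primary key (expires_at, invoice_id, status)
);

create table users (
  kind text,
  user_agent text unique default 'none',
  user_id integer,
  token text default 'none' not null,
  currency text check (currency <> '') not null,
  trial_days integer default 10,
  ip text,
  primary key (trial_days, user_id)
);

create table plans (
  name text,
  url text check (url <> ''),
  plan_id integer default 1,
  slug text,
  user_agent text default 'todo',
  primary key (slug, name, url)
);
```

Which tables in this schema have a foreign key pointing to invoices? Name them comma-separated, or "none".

none

No REFERENCES clause anywhere in the schema names invoices.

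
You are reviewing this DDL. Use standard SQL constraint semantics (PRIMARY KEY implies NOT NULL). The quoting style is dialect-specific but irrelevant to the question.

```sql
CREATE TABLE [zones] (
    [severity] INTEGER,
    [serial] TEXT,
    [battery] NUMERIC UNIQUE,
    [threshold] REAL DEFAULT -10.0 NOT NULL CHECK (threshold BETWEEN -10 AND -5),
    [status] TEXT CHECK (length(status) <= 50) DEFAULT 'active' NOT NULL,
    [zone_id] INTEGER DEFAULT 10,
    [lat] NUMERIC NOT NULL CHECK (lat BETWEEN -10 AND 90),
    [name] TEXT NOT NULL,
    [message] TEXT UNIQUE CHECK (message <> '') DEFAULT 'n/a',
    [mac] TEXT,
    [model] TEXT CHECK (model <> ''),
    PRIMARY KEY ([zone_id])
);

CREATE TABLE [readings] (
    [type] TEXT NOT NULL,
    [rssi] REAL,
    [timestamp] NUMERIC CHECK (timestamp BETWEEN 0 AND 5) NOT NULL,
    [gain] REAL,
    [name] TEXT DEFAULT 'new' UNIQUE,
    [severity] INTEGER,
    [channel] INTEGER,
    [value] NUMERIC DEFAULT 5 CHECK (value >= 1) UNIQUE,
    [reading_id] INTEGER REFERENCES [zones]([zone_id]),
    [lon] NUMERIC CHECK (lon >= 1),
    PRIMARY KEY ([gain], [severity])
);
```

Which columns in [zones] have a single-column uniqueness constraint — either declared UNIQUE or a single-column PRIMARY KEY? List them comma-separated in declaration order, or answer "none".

- severity: no UNIQUE or single-column PK constraint.
- serial: no UNIQUE or single-column PK constraint.
- battery: declared UNIQUE → unique.
- threshold: no UNIQUE or single-column PK constraint.
- status: no UNIQUE or single-column PK constraint.
- zone_id: single-column PRIMARY KEY → unique.
- lat: no UNIQUE or single-column PK constraint.
- name: no UNIQUE or single-column PK constraint.
- message: declared UNIQUE → unique.
- mac: no UNIQUE or single-column PK constraint.
- model: no UNIQUE or single-column PK constraint.

battery, zone_id, message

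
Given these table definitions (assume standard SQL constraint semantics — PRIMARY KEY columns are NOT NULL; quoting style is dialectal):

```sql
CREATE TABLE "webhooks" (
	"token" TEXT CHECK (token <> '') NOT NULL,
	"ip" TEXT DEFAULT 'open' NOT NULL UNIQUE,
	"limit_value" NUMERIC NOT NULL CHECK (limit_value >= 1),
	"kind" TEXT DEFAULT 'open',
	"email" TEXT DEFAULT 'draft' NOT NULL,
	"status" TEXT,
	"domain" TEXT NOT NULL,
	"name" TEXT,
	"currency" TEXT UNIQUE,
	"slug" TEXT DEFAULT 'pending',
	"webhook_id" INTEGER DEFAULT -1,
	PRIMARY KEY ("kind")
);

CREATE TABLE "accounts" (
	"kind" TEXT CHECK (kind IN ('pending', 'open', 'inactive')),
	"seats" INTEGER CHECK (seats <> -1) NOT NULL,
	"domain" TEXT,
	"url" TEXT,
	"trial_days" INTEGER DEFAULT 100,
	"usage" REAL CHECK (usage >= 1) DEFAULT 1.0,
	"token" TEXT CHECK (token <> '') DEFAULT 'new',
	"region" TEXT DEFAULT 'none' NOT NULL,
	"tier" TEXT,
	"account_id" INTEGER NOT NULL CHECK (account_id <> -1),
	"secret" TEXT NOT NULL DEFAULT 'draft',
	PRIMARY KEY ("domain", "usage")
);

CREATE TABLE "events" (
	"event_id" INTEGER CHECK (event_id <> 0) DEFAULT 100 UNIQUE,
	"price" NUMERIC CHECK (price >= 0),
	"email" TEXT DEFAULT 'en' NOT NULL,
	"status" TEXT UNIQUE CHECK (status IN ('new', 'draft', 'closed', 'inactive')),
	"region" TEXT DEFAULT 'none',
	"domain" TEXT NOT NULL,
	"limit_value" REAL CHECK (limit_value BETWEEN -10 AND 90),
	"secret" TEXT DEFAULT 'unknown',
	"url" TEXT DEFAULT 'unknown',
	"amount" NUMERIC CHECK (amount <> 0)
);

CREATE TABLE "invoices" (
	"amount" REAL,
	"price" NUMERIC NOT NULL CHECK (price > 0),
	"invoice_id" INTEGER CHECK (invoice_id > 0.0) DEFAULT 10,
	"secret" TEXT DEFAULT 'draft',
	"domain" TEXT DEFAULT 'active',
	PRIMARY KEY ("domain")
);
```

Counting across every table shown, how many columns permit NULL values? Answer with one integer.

21

webhooks: 5 nullable (status, name, currency, slug, webhook_id — PK (kind) and explicit NOT NULL columns excluded).
accounts: 5 nullable (kind, url, trial_days, token, tier — PK (domain, usage) and explicit NOT NULL columns excluded).
events: 8 nullable (event_id, price, status, region, limit_value, secret, url, amount — PK none and explicit NOT NULL columns excluded).
invoices: 3 nullable (amount, invoice_id, secret — PK (domain) and explicit NOT NULL columns excluded).
Total: 5 + 5 + 8 + 3 = 21.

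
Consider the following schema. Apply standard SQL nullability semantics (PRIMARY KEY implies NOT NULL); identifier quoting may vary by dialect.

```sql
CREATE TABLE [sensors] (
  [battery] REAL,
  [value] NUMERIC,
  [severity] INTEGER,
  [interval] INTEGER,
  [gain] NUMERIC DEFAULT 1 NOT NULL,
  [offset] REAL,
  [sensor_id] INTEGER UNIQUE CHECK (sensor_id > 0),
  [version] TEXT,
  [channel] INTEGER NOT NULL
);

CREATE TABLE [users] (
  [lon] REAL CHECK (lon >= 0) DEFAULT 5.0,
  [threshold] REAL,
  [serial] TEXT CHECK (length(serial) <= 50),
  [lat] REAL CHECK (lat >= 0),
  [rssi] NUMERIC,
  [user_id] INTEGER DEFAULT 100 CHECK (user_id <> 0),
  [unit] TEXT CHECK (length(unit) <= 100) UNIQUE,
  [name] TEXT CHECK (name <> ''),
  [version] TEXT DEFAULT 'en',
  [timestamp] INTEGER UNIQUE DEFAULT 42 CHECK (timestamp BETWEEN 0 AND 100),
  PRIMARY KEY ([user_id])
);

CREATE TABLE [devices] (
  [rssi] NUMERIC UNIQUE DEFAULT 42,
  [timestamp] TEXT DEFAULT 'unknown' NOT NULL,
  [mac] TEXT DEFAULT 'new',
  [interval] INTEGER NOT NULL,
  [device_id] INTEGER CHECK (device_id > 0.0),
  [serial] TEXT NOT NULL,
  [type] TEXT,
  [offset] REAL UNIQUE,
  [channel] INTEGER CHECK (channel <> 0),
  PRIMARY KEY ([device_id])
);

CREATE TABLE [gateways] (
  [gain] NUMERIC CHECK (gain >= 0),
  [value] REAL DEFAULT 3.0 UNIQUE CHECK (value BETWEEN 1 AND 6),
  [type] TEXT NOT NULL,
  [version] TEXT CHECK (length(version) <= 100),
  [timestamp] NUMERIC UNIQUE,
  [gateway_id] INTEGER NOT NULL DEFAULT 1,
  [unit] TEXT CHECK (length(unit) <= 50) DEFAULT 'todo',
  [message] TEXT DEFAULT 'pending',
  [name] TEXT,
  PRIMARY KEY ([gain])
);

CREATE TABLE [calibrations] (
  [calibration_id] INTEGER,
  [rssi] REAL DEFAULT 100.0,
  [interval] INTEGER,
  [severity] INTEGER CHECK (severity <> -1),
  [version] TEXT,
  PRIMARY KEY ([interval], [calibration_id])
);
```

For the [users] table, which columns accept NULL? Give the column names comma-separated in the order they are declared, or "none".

lon, threshold, serial, lat, rssi, unit, name, version, timestamp

- lon: CHECK does not forbid NULL (a CHECK constraint passes when its expression is NULL) → nullable.
- threshold: no NOT NULL constraint applies → nullable.
- serial: CHECK does not forbid NULL (a CHECK constraint passes when its expression is NULL) → nullable.
- lat: CHECK does not forbid NULL (a CHECK constraint passes when its expression is NULL) → nullable.
- rssi: no NOT NULL constraint applies → nullable.
- user_id: part of the PRIMARY KEY, which implies NOT NULL → not nullable.
- unit: CHECK does not forbid NULL (a CHECK constraint passes when its expression is NULL) → nullable.
- name: CHECK does not forbid NULL (a CHECK constraint passes when its expression is NULL) → nullable.
- version: DEFAULT only fills an omitted column; an explicit NULL is still allowed → nullable.
- timestamp: CHECK does not forbid NULL (a CHECK constraint passes when its expression is NULL) → nullable.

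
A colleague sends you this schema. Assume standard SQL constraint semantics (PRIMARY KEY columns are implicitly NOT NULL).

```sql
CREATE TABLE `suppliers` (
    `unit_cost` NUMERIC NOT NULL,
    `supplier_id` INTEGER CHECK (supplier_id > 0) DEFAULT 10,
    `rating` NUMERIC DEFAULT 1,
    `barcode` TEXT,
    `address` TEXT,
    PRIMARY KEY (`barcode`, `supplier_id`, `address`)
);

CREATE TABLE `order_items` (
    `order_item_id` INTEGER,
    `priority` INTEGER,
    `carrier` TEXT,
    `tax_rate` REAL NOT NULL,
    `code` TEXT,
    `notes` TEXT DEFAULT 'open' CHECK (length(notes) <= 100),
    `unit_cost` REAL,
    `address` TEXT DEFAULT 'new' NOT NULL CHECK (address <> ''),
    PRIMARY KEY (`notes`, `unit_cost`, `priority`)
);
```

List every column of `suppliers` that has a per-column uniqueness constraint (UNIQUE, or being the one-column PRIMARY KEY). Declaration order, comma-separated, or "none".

- unit_cost: no UNIQUE or single-column PK constraint.
- supplier_id: part of a composite PRIMARY KEY — only the tuple is unique, not this column on its own.
- rating: no UNIQUE or single-column PK constraint.
- barcode: part of a composite PRIMARY KEY — only the tuple is unique, not this column on its own.
- address: part of a composite PRIMARY KEY — only the tuple is unique, not this column on its own.

none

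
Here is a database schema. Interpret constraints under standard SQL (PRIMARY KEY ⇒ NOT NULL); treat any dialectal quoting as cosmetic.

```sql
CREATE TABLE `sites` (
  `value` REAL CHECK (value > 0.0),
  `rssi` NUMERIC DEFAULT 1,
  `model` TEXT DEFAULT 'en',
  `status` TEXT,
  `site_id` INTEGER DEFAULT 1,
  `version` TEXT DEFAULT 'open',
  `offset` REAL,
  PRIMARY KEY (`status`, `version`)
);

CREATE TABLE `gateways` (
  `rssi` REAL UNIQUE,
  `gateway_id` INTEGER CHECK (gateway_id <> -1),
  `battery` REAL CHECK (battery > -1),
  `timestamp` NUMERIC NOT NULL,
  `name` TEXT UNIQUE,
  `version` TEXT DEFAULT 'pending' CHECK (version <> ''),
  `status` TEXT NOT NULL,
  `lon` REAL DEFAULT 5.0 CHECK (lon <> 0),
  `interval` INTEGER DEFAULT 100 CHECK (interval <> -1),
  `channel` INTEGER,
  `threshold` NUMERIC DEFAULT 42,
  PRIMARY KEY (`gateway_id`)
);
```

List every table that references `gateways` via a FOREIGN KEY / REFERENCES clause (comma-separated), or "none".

No REFERENCES clause anywhere in the schema names gateways.

none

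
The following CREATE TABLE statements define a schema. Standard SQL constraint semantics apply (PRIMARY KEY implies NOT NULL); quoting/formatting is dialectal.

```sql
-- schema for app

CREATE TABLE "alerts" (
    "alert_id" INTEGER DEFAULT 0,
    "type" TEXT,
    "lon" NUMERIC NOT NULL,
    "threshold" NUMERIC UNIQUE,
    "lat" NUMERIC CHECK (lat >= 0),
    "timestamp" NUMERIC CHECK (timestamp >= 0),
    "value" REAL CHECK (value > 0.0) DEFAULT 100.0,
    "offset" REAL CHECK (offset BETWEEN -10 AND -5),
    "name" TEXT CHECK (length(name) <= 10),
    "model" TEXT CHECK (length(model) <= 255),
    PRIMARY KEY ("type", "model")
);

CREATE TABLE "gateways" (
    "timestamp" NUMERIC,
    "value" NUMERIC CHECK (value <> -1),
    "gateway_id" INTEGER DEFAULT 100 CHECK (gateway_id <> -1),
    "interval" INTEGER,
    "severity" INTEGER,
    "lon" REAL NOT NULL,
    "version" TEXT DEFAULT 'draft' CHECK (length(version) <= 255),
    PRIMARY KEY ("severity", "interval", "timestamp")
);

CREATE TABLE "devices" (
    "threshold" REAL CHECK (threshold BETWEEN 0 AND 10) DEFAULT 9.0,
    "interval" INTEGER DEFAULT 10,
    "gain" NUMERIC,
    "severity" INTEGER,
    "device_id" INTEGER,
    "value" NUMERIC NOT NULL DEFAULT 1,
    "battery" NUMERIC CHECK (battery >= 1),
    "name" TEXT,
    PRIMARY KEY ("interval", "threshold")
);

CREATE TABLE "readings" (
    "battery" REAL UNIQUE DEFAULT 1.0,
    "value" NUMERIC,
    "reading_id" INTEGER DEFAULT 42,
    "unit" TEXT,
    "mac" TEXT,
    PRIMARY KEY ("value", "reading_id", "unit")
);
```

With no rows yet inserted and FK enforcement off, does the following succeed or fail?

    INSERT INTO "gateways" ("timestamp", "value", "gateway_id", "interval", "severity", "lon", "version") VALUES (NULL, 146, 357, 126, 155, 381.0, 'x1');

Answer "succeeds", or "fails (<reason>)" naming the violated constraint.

fails (NOT NULL on timestamp)

timestamp is explicitly set to NULL, but timestamp is part of the PRIMARY KEY (implied NOT NULL).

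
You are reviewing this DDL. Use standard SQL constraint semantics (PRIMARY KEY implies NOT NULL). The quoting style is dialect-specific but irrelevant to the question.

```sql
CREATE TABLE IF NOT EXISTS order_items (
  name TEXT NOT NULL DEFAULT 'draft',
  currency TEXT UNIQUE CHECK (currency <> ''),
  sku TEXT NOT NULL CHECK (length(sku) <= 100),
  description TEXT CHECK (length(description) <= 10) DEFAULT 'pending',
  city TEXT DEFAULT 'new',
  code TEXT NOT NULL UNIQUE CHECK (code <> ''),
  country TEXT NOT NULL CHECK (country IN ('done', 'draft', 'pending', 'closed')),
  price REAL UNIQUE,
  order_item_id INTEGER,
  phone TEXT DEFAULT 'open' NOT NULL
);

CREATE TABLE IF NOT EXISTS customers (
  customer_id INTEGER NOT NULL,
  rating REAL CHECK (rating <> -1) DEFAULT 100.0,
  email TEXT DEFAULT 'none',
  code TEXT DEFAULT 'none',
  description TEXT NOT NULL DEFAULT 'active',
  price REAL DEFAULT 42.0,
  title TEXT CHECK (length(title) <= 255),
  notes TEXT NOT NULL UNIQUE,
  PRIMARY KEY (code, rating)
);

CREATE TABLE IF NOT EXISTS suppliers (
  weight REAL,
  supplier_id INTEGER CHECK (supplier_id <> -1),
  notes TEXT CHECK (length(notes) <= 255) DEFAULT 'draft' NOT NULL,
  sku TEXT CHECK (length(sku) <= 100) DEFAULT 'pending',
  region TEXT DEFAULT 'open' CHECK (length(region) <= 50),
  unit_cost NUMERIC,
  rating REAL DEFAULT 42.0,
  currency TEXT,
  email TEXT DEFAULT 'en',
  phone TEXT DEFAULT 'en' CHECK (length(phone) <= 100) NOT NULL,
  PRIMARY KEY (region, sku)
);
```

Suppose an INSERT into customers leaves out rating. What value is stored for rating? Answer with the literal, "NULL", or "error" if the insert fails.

100.0

rating has an explicit DEFAULT 100.0.
When the column is omitted from an INSERT, that default is used.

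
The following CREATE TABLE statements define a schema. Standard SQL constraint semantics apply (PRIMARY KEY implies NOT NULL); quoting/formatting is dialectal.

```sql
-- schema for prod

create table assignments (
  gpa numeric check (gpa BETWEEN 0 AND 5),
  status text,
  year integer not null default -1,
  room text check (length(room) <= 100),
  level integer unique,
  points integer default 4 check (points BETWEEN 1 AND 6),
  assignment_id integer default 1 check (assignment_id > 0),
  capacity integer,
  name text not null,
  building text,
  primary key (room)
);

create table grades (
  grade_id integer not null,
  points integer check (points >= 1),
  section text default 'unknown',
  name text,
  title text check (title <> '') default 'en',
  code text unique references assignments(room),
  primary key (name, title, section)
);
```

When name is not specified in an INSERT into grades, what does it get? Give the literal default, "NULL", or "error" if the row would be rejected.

error

name has no DEFAULT clause.
Omitting it would insert NULL, but it is part of the PRIMARY KEY, so the INSERT fails.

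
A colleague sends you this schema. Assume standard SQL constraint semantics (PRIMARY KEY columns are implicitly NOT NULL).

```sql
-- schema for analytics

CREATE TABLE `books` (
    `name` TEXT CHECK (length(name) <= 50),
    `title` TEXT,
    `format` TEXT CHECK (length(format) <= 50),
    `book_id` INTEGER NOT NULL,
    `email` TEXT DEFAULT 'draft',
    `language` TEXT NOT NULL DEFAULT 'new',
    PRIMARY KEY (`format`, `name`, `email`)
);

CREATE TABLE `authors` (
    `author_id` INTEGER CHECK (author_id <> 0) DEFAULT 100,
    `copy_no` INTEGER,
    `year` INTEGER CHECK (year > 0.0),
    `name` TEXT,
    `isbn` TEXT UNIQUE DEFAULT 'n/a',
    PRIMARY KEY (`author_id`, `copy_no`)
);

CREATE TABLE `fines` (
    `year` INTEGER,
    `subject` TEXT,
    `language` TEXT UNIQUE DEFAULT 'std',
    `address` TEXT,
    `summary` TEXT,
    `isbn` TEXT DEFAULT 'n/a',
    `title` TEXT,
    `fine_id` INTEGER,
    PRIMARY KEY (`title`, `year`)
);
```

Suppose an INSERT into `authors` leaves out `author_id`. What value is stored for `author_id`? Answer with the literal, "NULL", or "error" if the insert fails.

100

author_id has an explicit DEFAULT 100.
When the column is omitted from an INSERT, that default is used.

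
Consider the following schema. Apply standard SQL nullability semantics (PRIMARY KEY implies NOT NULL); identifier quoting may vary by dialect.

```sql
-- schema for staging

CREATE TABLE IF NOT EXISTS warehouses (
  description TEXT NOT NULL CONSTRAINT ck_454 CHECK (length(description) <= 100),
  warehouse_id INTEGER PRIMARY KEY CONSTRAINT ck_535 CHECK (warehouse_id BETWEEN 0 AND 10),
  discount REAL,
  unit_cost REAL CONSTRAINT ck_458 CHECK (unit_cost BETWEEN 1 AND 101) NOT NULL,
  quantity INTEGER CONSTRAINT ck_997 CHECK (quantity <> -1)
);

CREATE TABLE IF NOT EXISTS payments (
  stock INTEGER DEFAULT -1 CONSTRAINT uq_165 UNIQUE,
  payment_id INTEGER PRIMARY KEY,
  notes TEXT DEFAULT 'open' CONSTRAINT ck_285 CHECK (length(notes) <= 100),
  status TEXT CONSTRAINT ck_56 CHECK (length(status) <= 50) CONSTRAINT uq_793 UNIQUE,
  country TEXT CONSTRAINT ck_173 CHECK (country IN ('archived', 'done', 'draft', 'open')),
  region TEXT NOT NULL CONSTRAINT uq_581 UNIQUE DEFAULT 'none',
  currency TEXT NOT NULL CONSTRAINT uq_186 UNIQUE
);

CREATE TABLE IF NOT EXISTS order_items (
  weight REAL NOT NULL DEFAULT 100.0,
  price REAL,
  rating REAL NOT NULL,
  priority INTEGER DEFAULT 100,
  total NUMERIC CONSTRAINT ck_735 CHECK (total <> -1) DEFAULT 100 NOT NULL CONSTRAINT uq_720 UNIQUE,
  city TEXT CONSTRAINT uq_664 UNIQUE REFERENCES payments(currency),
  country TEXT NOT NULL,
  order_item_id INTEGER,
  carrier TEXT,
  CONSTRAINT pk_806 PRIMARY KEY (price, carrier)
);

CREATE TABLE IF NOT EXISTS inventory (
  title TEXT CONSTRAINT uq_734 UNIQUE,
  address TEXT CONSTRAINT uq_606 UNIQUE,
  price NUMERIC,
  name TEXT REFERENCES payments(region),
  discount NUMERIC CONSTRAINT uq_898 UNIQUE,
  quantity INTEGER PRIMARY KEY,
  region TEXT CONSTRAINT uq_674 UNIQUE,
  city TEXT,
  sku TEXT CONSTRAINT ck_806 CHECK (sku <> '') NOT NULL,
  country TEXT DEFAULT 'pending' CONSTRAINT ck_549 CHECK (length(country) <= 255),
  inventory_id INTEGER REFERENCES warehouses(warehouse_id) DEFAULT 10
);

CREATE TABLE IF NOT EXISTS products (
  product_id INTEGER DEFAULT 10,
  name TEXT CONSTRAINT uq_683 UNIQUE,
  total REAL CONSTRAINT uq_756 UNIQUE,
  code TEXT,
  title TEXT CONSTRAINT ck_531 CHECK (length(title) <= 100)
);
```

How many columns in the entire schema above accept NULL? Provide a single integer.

warehouses: 2 nullable (discount, quantity — PK (warehouse_id) and explicit NOT NULL columns excluded).
payments: 4 nullable (stock, notes, status, country — PK (payment_id) and explicit NOT NULL columns excluded).
order_items: 3 nullable (priority, city, order_item_id — PK (price, carrier) and explicit NOT NULL columns excluded).
inventory: 9 nullable (title, address, price, name, discount, region, city, country, inventory_id — PK (quantity) and explicit NOT NULL columns excluded).
products: 5 nullable (product_id, name, total, code, title — PK none and explicit NOT NULL columns excluded).
Total: 2 + 4 + 3 + 9 + 5 = 23.

23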